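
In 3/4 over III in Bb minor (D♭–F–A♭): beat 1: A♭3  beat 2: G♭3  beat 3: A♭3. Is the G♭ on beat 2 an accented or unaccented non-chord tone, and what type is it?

The harmony at that moment is D♭ major triad (D♭, F, A♭); G♭3 is not a chord tone.
It is approached by step down from A♭3 and left by step up to A♭3.
Step away and step back to the same note — a neighbor tone (lower neighbor).
It falls on a weak beat, so it is unaccented.

Unaccented neighbor tone.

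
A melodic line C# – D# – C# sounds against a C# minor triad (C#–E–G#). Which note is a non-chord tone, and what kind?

The harmony at that moment is C# minor triad (C#, E, G#); D# is not a chord tone.
It is approached by step up from C# and left by step down to C#.
Step away and step back to the same note — a neighbor tone (upper neighbor).

D# is a neighbor tone.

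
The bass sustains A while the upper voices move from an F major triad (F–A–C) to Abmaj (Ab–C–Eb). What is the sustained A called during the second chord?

The harmony at that moment is Ab major triad (Ab, C, Eb); A is not a chord tone.
It is held over (the same pitch as the preceding A) and then sustained as the same pitch into the next harmony.
Sustained through a change of harmony — a pedal tone.

Pedal tone (pedal point).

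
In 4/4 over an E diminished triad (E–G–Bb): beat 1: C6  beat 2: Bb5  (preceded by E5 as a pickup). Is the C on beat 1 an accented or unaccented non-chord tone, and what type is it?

Accented appoggiatura.

The harmony at that moment is E diminished triad (E, G, Bb); C6 is not a chord tone.
It is approached by leap up from E5 and left by step down to Bb5.
Leap in, step out — an appoggiatura.
It falls on the downbeat, so it is accented.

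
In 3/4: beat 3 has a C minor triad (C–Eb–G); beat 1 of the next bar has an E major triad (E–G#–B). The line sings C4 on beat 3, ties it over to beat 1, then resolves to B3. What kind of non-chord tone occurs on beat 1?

The harmony at that moment is E major triad (E, G#, B); C4 is not a chord tone.
It is held over (the same pitch as the preceding C4) and left by step down to B3.
Held over from the previous chord and resolving down by step — a suspension.

Suspension.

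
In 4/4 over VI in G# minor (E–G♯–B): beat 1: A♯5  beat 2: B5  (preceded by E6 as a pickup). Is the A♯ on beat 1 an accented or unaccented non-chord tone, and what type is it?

Accented appoggiatura.

The harmony at that moment is E major triad (E, G♯, B); A♯5 is not a chord tone.
It is approached by leap down from E6 and left by step up to B5.
Leap in, step out — an appoggiatura.
It falls on the downbeat, so it is accented.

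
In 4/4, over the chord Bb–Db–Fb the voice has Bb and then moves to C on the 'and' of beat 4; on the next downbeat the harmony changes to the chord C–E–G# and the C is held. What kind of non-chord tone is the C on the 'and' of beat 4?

Anticipation.

The harmony at that moment is Bb diminished triad (Bb, Db, Fb); C is not a chord tone.
It is approached by step up from Bb and then sustained as the same pitch into the next harmony.
Arriving early and becoming a chord tone when the harmony changes — an anticipation.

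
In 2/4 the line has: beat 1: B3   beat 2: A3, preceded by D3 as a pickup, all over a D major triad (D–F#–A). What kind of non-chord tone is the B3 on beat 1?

The harmony at that moment is D major triad (D, F#, A); B3 is not a chord tone.
It is approached by leap up from D3 and left by step down to A3.
Leap in, step out, metrically accented — an appoggiatura.

Appoggiatura.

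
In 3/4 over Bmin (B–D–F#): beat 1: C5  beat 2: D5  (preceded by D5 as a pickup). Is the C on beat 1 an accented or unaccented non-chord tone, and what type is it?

Accented neighbor tone.

The harmony at that moment is B minor triad (B, D, F#); C5 is not a chord tone.
It is approached by step down from D5 and left by step up to D5.
Step away and step back to the same note — a neighbor tone (lower neighbor).
It falls on the downbeat, so it is accented.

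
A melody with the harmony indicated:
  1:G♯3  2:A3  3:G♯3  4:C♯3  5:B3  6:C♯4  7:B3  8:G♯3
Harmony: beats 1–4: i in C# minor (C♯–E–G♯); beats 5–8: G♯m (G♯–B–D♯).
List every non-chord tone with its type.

The harmony at that moment is C♯ minor triad (C♯, E, G♯); A3 is not a chord tone.
It is approached by step up from G♯3 and left by step down to G♯3.
Step away and step back to the same note — a neighbor tone (upper neighbor).
The harmony at that moment is G♯ minor triad (G♯, B, D♯); C♯4 is not a chord tone.
It is approached by step up from B3 and left by step down to B3.
Step away and step back to the same note — a neighbor tone (upper neighbor).

A3 (beat 2) — neighbor tone; C♯4 (beat 6) — neighbor tone.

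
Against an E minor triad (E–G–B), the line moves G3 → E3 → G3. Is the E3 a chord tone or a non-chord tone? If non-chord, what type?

E minor triad contains E, G, B; E is the root, so it is a chord tone.

Chord tone (the root of E minor triad).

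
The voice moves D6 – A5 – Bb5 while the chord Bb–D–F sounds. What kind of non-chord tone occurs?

A5 is an appoggiatura.

The harmony at that moment is Bb major triad (Bb, D, F); A5 is not a chord tone.
It is approached by leap down from D6 and left by step up to Bb5.
Leap in, step out — an appoggiatura.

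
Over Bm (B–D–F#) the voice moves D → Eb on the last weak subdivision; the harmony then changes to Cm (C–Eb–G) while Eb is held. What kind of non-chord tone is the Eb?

The harmony at that moment is B minor triad (B, D, F#); Eb is not a chord tone.
It is approached by step up from D and then sustained as the same pitch into the next harmony.
Arriving early and becoming a chord tone when the harmony changes — an anticipation.

Eb is an anticipation.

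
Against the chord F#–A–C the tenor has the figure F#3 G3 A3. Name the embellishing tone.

G3 is a passing tone.

The harmony at that moment is F# diminished triad (F#, A, C); G3 is not a chord tone.
It is approached by step up from F#3 and left by step up to A3.
Step in, step out in the same direction — a passing tone.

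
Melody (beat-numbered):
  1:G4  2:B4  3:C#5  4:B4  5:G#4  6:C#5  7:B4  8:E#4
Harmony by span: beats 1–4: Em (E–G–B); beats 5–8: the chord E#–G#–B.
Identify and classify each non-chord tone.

C#5 (beat 3) — neighbor tone; C#5 (beat 6) — appoggiatura.

The harmony at that moment is E minor triad (E, G, B); C#5 is not a chord tone.
It is approached by step up from B4 and left by step down to B4.
Step away and step back to the same note — a neighbor tone (upper neighbor).
The harmony at that moment is E# diminished triad (E#, G#, B); C#5 is not a chord tone.
It is approached by leap up from G#4 and left by step down to B4.
Leap in, step out — an appoggiatura.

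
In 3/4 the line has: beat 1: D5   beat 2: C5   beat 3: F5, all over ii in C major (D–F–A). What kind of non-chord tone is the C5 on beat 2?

Escape tone.

The harmony at that moment is D minor triad (D, F, A); C5 is not a chord tone.
It is approached by step down from D5 and left by leap up to F5.
Step in, leap out, on a weak beat — an escape tone.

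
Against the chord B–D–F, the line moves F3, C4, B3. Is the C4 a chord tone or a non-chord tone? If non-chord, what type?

Non-chord tone — an appoggiatura.

The harmony at that moment is B diminished triad (B, D, F); C4 is not a chord tone.
It is approached by leap up from F3 and left by step down to B3.
Leap in, step out — an appoggiatura.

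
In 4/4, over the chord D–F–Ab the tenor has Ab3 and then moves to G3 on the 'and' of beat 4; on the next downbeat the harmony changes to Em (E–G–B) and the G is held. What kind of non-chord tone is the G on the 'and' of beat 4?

The harmony at that moment is D diminished triad (D, F, Ab); G3 is not a chord tone.
It is approached by step down from Ab3 and then sustained as the same pitch into the next harmony.
Arriving early and becoming a chord tone when the harmony changes — an anticipation.

Anticipation.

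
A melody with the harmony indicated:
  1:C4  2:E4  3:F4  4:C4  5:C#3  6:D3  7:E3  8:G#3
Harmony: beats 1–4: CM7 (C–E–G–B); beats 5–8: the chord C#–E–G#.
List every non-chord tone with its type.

F4 (beat 3) — escape tone; D3 (beat 6) — passing tone.

The harmony at that moment is C major seventh chord (C, E, G, B); F4 is not a chord tone.
It is approached by step up from E4 and left by leap down to C4.
Step in, leap out — an escape tone.
The harmony at that moment is C# minor triad (C#, E, G#); D3 is not a chord tone.
It is approached by step up from C#3 and left by step up to E3.
Step in, step out in the same direction — a passing tone.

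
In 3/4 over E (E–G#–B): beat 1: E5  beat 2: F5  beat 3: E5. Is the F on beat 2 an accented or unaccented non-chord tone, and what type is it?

Unaccented neighbor tone.

The harmony at that moment is E major triad (E, G#, B); F5 is not a chord tone.
It is approached by step up from E5 and left by step down to E5.
Step away and step back to the same note — a neighbor tone (upper neighbor).
It falls on a weak beat, so it is unaccented.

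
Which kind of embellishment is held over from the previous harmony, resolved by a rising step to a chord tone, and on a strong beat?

Retardation.

Approach: by preparation — the pitch is first a chord tone, then held (tied or repeated) while the harmony changes under it. Departure: up by step. Metric position: strong.
A prepared dissonance that resolves upward by step — a retardation. (The same figure resolving downward would be a suspension.)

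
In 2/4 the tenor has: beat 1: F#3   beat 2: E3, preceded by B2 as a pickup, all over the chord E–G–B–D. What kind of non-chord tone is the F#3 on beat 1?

Appoggiatura.

The harmony at that moment is E minor seventh chord (E, G, B, D); F#3 is not a chord tone.
It is approached by leap up from B2 and left by step down to E3.
Leap in, step out, metrically accented — an appoggiatura.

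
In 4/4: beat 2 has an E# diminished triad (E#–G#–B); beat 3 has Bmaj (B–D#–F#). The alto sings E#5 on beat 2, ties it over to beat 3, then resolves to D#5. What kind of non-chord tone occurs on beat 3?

Suspension.

The harmony at that moment is B major triad (B, D#, F#); E#5 is not a chord tone.
It is held over (the same pitch as the preceding E#5) and left by step down to D#5.
Held over from the previous chord and resolving down by step — a suspension.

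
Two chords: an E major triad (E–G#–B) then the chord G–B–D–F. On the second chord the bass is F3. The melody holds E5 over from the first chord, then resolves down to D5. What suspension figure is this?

7–6 suspension.

At the second chord the bass is F3. The suspended E5 lies a seventh above the bass; after resolving down by step to D5, the interval above the bass becomes a sixth.
Suspension figures are named by those two intervals: 7–6.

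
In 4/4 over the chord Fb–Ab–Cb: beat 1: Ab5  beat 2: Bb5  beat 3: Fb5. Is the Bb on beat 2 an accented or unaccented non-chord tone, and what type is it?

Unaccented escape tone.

The harmony at that moment is Fb major triad (Fb, Ab, Cb); Bb5 is not a chord tone.
It is approached by step up from Ab5 and left by leap down to Fb5.
Step in, leap out — an escape tone.
It falls on a weak beat, so it is unaccented.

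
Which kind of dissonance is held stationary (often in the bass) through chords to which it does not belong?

Approach: none. Departure: none — a single pitch is sustained while the chords change around it, passing through harmonies that do not contain it.
No melodic motion at all; the dissonance is created entirely by the moving harmonies against the stationary note — a pedal tone (pedal point).

Pedal tone.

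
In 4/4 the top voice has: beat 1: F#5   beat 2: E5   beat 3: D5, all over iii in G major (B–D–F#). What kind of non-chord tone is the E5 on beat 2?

The harmony at that moment is B minor triad (B, D, F#); E5 is not a chord tone.
It is approached by step down from F#5 and left by step down to D5.
Step in, step out in the same direction — a passing tone.

Passing tone.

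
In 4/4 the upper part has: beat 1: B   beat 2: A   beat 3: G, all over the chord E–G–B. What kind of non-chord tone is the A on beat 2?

Passing tone.

The harmony at that moment is E minor triad (E, G, B); A is not a chord tone.
It is approached by step down from B and left by step down to G.
Step in, step out in the same direction — a passing tone.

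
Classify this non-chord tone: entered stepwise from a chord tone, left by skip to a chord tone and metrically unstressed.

Approach: by step. Departure: by leap. Metric position: weak.
Step in, leap out, from a weak position — an escape tone (échappée). (It is the mirror image of the appoggiatura, which leaps in and steps out on a strong beat.)

Escape tone.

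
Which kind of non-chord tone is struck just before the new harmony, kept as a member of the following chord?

Approach: ahead of the chord change (typically by step), so it is dissonant against the current harmony. Departure: none — the same pitch is restated or held and is a chord tone of the new harmony.
Dissonant first, consonant once the harmony catches up: the note simply arrives early — an anticipation. (The reverse timing, consonant first and dissonant after the change, would be a suspension or retardation.)

Anticipation.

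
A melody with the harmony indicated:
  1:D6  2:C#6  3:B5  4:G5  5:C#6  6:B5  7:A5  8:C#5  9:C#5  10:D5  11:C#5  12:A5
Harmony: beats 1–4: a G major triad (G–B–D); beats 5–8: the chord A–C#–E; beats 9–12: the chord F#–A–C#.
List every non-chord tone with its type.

The harmony at that moment is G major triad (G, B, D); C#6 is not a chord tone.
It is approached by step down from D6 and left by step down to B5.
Step in, step out in the same direction — a passing tone.
The harmony at that moment is A major triad (A, C#, E); B5 is not a chord tone.
It is approached by step down from C#6 and left by step down to A5.
Step in, step out in the same direction — a passing tone.
The harmony at that moment is F# minor triad (F#, A, C#); D5 is not a chord tone.
It is approached by step up from C#5 and left by step down to C#5.
Step away and step back to the same note — a neighbor tone (upper neighbor).

C#6 (beat 2) — passing tone; B5 (beat 6) — passing tone; D5 (beat 10) — neighbor tone.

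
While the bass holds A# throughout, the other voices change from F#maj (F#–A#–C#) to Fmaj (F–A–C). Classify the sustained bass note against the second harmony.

The harmony at that moment is F major triad (F, A, C); A# is not a chord tone.
It is held over (the same pitch as the preceding A#) and then sustained as the same pitch into the next harmony.
Sustained through a change of harmony — a pedal tone.

Pedal tone (pedal point).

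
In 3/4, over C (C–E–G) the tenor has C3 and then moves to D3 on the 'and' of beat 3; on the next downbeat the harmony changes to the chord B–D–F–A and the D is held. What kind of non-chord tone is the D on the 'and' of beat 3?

The harmony at that moment is C major triad (C, E, G); D3 is not a chord tone.
It is approached by step up from C3 and then sustained as the same pitch into the next harmony.
Arriving early and becoming a chord tone when the harmony changes — an anticipation.

Anticipation.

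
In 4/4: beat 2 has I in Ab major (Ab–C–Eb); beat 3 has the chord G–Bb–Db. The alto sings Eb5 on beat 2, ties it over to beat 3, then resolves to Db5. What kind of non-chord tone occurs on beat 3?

Suspension.

The harmony at that moment is G diminished triad (G, Bb, Db); Eb5 is not a chord tone.
It is held over (the same pitch as the preceding Eb5) and left by step down to Db5.
Held over from the previous chord and resolving down by step — a suspension.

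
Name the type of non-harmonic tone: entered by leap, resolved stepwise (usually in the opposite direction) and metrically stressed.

Appoggiatura.

Approach: by leap. Departure: by step. Metric position: strong.
Leap in, step out, in a metrically strong position — an appoggiatura. (It is the mirror image of the escape tone, which steps in and leaps out from a weak position.)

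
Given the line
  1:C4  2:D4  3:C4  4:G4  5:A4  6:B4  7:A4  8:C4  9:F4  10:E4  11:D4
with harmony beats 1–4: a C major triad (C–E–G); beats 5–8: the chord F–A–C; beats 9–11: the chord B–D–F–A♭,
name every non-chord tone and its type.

D4 (beat 2) — neighbor tone; B4 (beat 6) — neighbor tone; E4 (beat 10) — passing tone.

The harmony at that moment is C major triad (C, E, G); D4 is not a chord tone.
It is approached by step up from C4 and left by step down to C4.
Step away and step back to the same note — a neighbor tone (upper neighbor).
The harmony at that moment is F major triad (F, A, C); B4 is not a chord tone.
It is approached by step up from A4 and left by step down to A4.
Step away and step back to the same note — a neighbor tone (upper neighbor).
The harmony at that moment is B diminished seventh chord (B, D, F, A♭); E4 is not a chord tone.
It is approached by step down from F4 and left by step down to D4.
Step in, step out in the same direction — a passing tone.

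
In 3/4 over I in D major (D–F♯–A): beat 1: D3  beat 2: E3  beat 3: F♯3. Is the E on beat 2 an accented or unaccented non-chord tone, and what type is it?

Unaccented passing tone.

The harmony at that moment is D major triad (D, F♯, A); E3 is not a chord tone.
It is approached by step up from D3 and left by step up to F♯3.
Step in, step out in the same direction — a passing tone.
It falls on a weak beat, so it is unaccented.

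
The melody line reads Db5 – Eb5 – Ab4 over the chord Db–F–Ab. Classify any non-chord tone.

Eb5 is an escape tone.

The harmony at that moment is Db major triad (Db, F, Ab); Eb5 is not a chord tone.
It is approached by step up from Db5 and left by leap down to Ab4.
Step in, leap out — an escape tone.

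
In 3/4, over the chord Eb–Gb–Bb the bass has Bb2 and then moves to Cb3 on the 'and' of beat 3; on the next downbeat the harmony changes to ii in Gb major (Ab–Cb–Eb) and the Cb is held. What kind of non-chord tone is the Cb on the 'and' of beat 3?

Anticipation.

The harmony at that moment is Eb minor triad (Eb, Gb, Bb); Cb3 is not a chord tone.
It is approached by step up from Bb2 and then sustained as the same pitch into the next harmony.
Arriving early and becoming a chord tone when the harmony changes — an anticipation.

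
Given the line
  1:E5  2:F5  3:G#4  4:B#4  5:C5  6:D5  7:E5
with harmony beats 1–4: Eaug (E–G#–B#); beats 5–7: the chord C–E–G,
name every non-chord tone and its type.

The harmony at that moment is E augmented triad (E, G#, B#); F5 is not a chord tone.
It is approached by step up from E5 and left by leap down to G#4.
Step in, leap out — an escape tone.
The harmony at that moment is C major triad (C, E, G); D5 is not a chord tone.
It is approached by step up from C5 and left by step up to E5.
Step in, step out in the same direction — a passing tone.

F5 (beat 2) — escape tone; D5 (beat 6) — passing tone.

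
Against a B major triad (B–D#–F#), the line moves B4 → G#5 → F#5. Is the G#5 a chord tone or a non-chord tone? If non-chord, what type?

The harmony at that moment is B major triad (B, D#, F#); G#5 is not a chord tone.
It is approached by leap up from B4 and left by step down to F#5.
Leap in, step out — an appoggiatura.

Non-chord tone — an appoggiatura.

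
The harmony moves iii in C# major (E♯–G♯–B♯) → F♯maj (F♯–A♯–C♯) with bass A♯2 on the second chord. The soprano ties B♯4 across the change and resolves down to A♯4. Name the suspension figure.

9–8 suspension.

At the second chord the bass is A♯2. The suspended B♯4 lies a ninth above the bass; after resolving down by step to A♯4, the interval above the bass becomes an octave.
Suspension figures are named by those two intervals: 9–8.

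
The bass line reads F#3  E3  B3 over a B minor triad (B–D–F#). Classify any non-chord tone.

E3 is an escape tone.

The harmony at that moment is B minor triad (B, D, F#); E3 is not a chord tone.
It is approached by step down from F#3 and left by leap up to B3.
Step in, leap out — an escape tone.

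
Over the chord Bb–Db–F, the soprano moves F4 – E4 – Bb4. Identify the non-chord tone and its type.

E4 is an escape tone.

The harmony at that moment is Bb minor triad (Bb, Db, F); E4 is not a chord tone.
It is approached by step down from F4 and left by leap up to Bb4.
Step in, leap out — an escape tone.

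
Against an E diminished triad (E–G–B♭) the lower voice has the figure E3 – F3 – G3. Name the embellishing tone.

The harmony at that moment is E diminished triad (E, G, B♭); F3 is not a chord tone.
It is approached by step up from E3 and left by step up to G3.
Step in, step out in the same direction — a passing tone.

F3 is a passing tone.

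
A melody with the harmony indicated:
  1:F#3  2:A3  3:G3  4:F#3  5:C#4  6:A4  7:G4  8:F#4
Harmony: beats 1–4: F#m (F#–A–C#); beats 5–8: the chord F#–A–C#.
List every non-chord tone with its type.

G3 (beat 3) — passing tone; G4 (beat 7) — passing tone.

The harmony at that moment is F# minor triad (F#, A, C#); G3 is not a chord tone.
It is approached by step down from A3 and left by step down to F#3.
Step in, step out in the same direction — a passing tone.
The harmony at that moment is F# minor triad (F#, A, C#); G4 is not a chord tone.
It is approached by step down from A4 and left by step down to F#4.
Step in, step out in the same direction — a passing tone.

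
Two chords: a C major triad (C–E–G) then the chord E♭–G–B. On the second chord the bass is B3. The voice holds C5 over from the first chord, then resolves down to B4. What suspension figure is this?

9–8 suspension.

At the second chord the bass is B3. The suspended C5 lies a ninth above the bass; after resolving down by step to B4, the interval above the bass becomes an octave.
Suspension figures are named by those two intervals: 9–8.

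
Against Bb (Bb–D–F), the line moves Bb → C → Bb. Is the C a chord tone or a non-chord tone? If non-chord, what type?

The harmony at that moment is Bb major triad (Bb, D, F); C is not a chord tone.
It is approached by step up from Bb and left by step down to Bb.
Step away and step back to the same note — a neighbor tone (upper neighbor).

Non-chord tone — a neighbor tone.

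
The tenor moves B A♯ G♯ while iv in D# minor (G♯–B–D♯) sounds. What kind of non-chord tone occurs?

The harmony at that moment is G♯ minor triad (G♯, B, D♯); A♯ is not a chord tone.
It is approached by step down from B and left by step down to G♯.
Step in, step out in the same direction — a passing tone.

A♯ is a passing tone.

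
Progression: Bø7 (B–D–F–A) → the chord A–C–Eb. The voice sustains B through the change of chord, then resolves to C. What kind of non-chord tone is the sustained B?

B is a retardation.

The harmony at that moment is A diminished triad (A, C, Eb); B is not a chord tone.
It is held over (the same pitch as the preceding B) and left by step up to C.
Held over from the previous chord and resolving up by step — a retardation.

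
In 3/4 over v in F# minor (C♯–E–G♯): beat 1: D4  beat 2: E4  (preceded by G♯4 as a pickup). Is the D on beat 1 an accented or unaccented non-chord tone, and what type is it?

Accented appoggiatura.

The harmony at that moment is C♯ minor triad (C♯, E, G♯); D4 is not a chord tone.
It is approached by leap down from G♯4 and left by step up to E4.
Leap in, step out — an appoggiatura.
It falls on the downbeat, so it is accented.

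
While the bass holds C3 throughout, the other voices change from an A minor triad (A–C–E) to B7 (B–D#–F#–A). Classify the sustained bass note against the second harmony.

The harmony at that moment is B dominant seventh chord (B, D#, F#, A); C3 is not a chord tone.
It is held over (the same pitch as the preceding C3) and then sustained as the same pitch into the next harmony.
Sustained through a change of harmony — a pedal tone.

Pedal tone (pedal point).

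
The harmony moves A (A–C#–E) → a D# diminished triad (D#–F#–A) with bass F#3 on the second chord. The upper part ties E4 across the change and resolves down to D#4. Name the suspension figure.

At the second chord the bass is F#3. The suspended E4 lies a seventh above the bass; after resolving down by step to D#4, the interval above the bass becomes a sixth.
Suspension figures are named by those two intervals: 7–6.

7–6 suspension.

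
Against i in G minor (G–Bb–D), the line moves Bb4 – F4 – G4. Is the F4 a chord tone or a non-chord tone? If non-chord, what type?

The harmony at that moment is G minor triad (G, Bb, D); F4 is not a chord tone.
It is approached by leap down from Bb4 and left by step up to G4.
Leap in, step out — an appoggiatura.

Non-chord tone — an appoggiatura.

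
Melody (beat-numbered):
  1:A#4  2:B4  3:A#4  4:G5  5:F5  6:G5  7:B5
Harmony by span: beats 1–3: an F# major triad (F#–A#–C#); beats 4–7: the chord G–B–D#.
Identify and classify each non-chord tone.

B4 (beat 2) — neighbor tone; F5 (beat 5) — neighbor tone.

The harmony at that moment is F# major triad (F#, A#, C#); B4 is not a chord tone.
It is approached by step up from A#4 and left by step down to A#4.
Step away and step back to the same note — a neighbor tone (upper neighbor).
The harmony at that moment is G augmented triad (G, B, D#); F5 is not a chord tone.
It is approached by step down from G5 and left by step up to G5.
Step away and step back to the same note — a neighbor tone (lower neighbor).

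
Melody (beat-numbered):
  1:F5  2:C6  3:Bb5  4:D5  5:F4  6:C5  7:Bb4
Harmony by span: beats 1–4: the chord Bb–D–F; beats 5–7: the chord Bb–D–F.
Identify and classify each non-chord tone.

C6 (beat 2) — appoggiatura; C5 (beat 6) — appoggiatura.

The harmony at that moment is Bb major triad (Bb, D, F); C6 is not a chord tone.
It is approached by leap up from F5 and left by step down to Bb5.
Leap in, step out — an appoggiatura.
The harmony at that moment is Bb major triad (Bb, D, F); C5 is not a chord tone.
It is approached by leap up from F4 and left by step down to Bb4.
Leap in, step out — an appoggiatura.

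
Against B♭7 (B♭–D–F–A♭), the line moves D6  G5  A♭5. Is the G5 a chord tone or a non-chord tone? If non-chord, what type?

The harmony at that moment is B♭ dominant seventh chord (B♭, D, F, A♭); G5 is not a chord tone.
It is approached by leap down from D6 and left by step up to A♭5.
Leap in, step out — an appoggiatura.

Non-chord tone — an appoggiatura.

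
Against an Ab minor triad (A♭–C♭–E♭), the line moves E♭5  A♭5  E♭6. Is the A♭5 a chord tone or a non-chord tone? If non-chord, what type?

Chord tone (the root of Ab minor triad).

Ab minor triad contains A♭, C♭, E♭; A♭ is the root, so it is a chord tone.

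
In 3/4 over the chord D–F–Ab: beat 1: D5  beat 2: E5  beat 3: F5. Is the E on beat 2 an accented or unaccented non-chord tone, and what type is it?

The harmony at that moment is D diminished triad (D, F, Ab); E5 is not a chord tone.
It is approached by step up from D5 and left by step up to F5.
Step in, step out in the same direction — a passing tone.
It falls on a weak beat, so it is unaccented.

Unaccented passing tone.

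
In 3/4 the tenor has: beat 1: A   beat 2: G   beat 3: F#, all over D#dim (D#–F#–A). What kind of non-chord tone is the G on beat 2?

Passing tone.

The harmony at that moment is D# diminished triad (D#, F#, A); G is not a chord tone.
It is approached by step down from A and left by step down to F#.
Step in, step out in the same direction — a passing tone.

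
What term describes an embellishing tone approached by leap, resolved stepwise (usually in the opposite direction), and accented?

Appoggiatura.

Approach: by leap. Departure: by step. Metric position: strong.
Leap in, step out, in a metrically strong position — an appoggiatura. (It is the mirror image of the escape tone, which steps in and leaps out from a weak position.)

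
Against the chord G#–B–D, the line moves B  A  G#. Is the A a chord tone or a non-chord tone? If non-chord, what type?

Non-chord tone — a passing tone.

The harmony at that moment is G# diminished triad (G#, B, D); A is not a chord tone.
It is approached by step down from B and left by step down to G#.
Step in, step out in the same direction — a passing tone.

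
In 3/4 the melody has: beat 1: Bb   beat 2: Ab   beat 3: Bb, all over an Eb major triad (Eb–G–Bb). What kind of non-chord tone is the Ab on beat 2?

Lower neighbor tone.

The harmony at that moment is Eb major triad (Eb, G, Bb); Ab is not a chord tone.
It is approached by step down from Bb and left by step up to Bb.
Step away and step back to the same note — a neighbor tone (lower neighbor).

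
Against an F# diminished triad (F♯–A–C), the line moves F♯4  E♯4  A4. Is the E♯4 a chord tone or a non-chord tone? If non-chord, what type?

The harmony at that moment is F♯ diminished triad (F♯, A, C); E♯4 is not a chord tone.
It is approached by step down from F♯4 and left by leap up to A4.
Step in, leap out — an escape tone.

Non-chord tone — an escape tone.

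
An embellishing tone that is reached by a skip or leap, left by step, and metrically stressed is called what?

Approach: by leap. Departure: by step. Metric position: strong.
Leap in, step out, in a metrically strong position — an appoggiatura. (It is the mirror image of the escape tone, which steps in and leaps out from a weak position.)

Appoggiatura.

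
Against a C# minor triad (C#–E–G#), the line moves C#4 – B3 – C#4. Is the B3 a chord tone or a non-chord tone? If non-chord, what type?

Non-chord tone — a neighbor tone.

The harmony at that moment is C# minor triad (C#, E, G#); B3 is not a chord tone.
It is approached by step down from C#4 and left by step up to C#4.
Step away and step back to the same note — a neighbor tone (lower neighbor).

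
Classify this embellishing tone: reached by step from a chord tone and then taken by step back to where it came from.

Approach: by step. Departure: by step in the opposite direction, back to the starting pitch.
Stepwise on both sides but reversing to return to the same chord tone — a neighbor tone. (Had it continued onward in the same direction it would be a passing tone instead.)

Neighbor tone.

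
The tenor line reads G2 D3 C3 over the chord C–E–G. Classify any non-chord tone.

D3 is an appoggiatura.

The harmony at that moment is C major triad (C, E, G); D3 is not a chord tone.
It is approached by leap up from G2 and left by step down to C3.
Leap in, step out — an appoggiatura.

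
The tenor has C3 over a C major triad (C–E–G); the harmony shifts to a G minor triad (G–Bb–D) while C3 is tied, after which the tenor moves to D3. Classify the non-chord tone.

C3 is a retardation.

The harmony at that moment is G minor triad (G, Bb, D); C3 is not a chord tone.
It is held over (the same pitch as the preceding C3) and left by step up to D3.
Held over from the previous chord and resolving up by step — a retardation.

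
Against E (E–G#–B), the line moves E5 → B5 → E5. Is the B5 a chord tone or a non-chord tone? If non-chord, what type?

E major triad contains E, G#, B; B is the fifth, so it is a chord tone.

Chord tone (the fifth of E major triad).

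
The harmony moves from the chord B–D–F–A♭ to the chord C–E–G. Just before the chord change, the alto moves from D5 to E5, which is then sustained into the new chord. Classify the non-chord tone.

The harmony at that moment is B diminished seventh chord (B, D, F, A♭); E5 is not a chord tone.
It is approached by step up from D5 and then sustained as the same pitch into the next harmony.
Arriving early and becoming a chord tone when the harmony changes — an anticipation.

E5 is an anticipation.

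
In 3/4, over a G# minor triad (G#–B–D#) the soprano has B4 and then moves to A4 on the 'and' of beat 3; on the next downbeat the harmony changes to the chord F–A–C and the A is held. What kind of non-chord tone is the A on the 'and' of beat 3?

Anticipation.

The harmony at that moment is G# minor triad (G#, B, D#); A4 is not a chord tone.
It is approached by step down from B4 and then sustained as the same pitch into the next harmony.
Arriving early and becoming a chord tone when the harmony changes — an anticipation.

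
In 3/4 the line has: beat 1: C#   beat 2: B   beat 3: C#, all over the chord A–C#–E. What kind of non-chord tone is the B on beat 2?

Lower neighbor tone.

The harmony at that moment is A major triad (A, C#, E); B is not a chord tone.
It is approached by step down from C# and left by step up to C#.
Step away and step back to the same note — a neighbor tone (lower neighbor).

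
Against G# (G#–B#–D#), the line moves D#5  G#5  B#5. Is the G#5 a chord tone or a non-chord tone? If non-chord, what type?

G# major triad contains G#, B#, D#; G# is the root, so it is a chord tone.

Chord tone (the root of G# major triad).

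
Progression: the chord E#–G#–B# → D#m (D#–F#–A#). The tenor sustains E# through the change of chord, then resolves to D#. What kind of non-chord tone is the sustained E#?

E# is a suspension.

The harmony at that moment is D# minor triad (D#, F#, A#); E# is not a chord tone.
It is held over (the same pitch as the preceding E#) and left by step down to D#.
Held over from the previous chord and resolving down by step — a suspension.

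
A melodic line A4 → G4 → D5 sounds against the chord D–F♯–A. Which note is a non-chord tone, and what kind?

The harmony at that moment is D major triad (D, F♯, A); G4 is not a chord tone.
It is approached by step down from A4 and left by leap up to D5.
Step in, leap out — an escape tone.

G4 is an escape tone.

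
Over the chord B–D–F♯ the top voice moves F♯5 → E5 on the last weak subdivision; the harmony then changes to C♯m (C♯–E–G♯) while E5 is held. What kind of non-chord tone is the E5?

E5 is an anticipation.

The harmony at that moment is B minor triad (B, D, F♯); E5 is not a chord tone.
It is approached by step down from F♯5 and then sustained as the same pitch into the next harmony.
Arriving early and becoming a chord tone when the harmony changes — an anticipation.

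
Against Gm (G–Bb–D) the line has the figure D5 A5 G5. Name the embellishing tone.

A5 is an appoggiatura.

The harmony at that moment is G minor triad (G, Bb, D); A5 is not a chord tone.
It is approached by leap up from D5 and left by step down to G5.
Leap in, step out — an appoggiatura.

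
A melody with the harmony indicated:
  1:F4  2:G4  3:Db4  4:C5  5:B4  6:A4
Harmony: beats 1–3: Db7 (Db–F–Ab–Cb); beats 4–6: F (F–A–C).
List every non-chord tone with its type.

The harmony at that moment is Db dominant seventh chord (Db, F, Ab, Cb); G4 is not a chord tone.
It is approached by step up from F4 and left by leap down to Db4.
Step in, leap out — an escape tone.
The harmony at that moment is F major triad (F, A, C); B4 is not a chord tone.
It is approached by step down from C5 and left by step down to A4.
Step in, step out in the same direction — a passing tone.

G4 (beat 2) — escape tone; B4 (beat 5) — passing tone.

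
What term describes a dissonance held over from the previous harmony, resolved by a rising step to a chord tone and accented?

Approach: by preparation — the pitch is first a chord tone, then held (tied or repeated) while the harmony changes under it. Departure: up by step. Metric position: strong.
A prepared dissonance that resolves upward by step — a retardation. (The same figure resolving downward would be a suspension.)

Retardation.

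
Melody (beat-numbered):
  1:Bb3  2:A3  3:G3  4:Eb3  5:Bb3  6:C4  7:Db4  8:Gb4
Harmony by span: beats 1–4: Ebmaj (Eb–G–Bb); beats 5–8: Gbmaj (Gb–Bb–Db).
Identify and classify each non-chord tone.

The harmony at that moment is Eb major triad (Eb, G, Bb); A3 is not a chord tone.
It is approached by step down from Bb3 and left by step down to G3.
Step in, step out in the same direction — a passing tone.
The harmony at that moment is Gb major triad (Gb, Bb, Db); C4 is not a chord tone.
It is approached by step up from Bb3 and left by step up to Db4.
Step in, step out in the same direction — a passing tone.

A3 (beat 2) — passing tone; C4 (beat 6) — passing tone.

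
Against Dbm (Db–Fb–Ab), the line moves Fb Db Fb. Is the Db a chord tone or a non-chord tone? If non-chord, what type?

Db minor triad contains Db, Fb, Ab; Db is the root, so it is a chord tone.

Chord tone (the root of Db minor triad).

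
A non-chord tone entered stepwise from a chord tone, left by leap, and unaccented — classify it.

Escape tone.

Approach: by step. Departure: by leap. Metric position: weak.
Step in, leap out, from a weak position — an escape tone (échappée). (It is the mirror image of the appoggiatura, which leaps in and steps out on a strong beat.)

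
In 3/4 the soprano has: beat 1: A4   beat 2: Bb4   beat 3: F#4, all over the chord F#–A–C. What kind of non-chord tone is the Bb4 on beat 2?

The harmony at that moment is F# diminished triad (F#, A, C); Bb4 is not a chord tone.
It is approached by step up from A4 and left by leap down to F#4.
Step in, leap out, on a weak beat — an escape tone.

Escape tone.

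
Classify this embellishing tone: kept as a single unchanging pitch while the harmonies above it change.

Pedal tone.

Approach: none. Departure: none — a single pitch is sustained while the chords change around it, passing through harmonies that do not contain it.
No melodic motion at all; the dissonance is created entirely by the moving harmonies against the stationary note — a pedal tone (pedal point).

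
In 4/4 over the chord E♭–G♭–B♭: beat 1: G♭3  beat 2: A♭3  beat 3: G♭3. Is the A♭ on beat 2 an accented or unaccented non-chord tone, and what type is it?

The harmony at that moment is E♭ minor triad (E♭, G♭, B♭); A♭3 is not a chord tone.
It is approached by step up from G♭3 and left by step down to G♭3.
Step away and step back to the same note — a neighbor tone (upper neighbor).
It falls on a weak beat, so it is unaccented.

Unaccented neighbor tone.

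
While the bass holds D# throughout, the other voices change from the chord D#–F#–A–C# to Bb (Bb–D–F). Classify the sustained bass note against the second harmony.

The harmony at that moment is Bb major triad (Bb, D, F); D# is not a chord tone.
It is held over (the same pitch as the preceding D#) and then sustained as the same pitch into the next harmony.
Sustained through a change of harmony — a pedal tone.

Pedal tone (pedal point).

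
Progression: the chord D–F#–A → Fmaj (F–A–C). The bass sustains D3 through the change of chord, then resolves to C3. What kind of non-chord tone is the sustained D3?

D3 is a suspension.

The harmony at that moment is F major triad (F, A, C); D3 is not a chord tone.
It is held over (the same pitch as the preceding D3) and left by step down to C3.
Held over from the previous chord and resolving down by step — a suspension.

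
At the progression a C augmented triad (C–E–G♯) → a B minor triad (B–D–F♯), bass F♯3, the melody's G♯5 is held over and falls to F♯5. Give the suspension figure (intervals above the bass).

9–8 suspension.

At the second chord the bass is F♯3. The suspended G♯5 lies a ninth above the bass; after resolving down by step to F♯5, the interval above the bass becomes an octave.
Suspension figures are named by those two intervals: 9–8.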